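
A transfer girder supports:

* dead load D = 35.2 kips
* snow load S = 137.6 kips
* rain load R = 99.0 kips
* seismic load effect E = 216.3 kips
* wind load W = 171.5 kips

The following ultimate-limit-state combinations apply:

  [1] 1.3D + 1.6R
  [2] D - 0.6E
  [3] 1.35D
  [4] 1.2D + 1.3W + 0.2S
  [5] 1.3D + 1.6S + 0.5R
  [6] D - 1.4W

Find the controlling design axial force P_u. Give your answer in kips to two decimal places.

[1] 1.3(35.2) + 1.6(99.0) = 45.76 + 158.40 = 204.16
[2] 1.0(35.2) - 0.6(216.3) = 35.20 - 129.78 = -94.58
[3] 1.35(35.2) = 47.52
[4] 1.2(35.2) + 1.3(171.5) + 0.2(137.6) = 42.24 + 222.95 + 27.52 = 292.71
[5] 1.3(35.2) + 1.6(137.6) + 0.5(99.0) = 45.76 + 220.16 + 49.50 = 315.42
[6] 1.0(35.2) - 1.4(171.5) = 35.20 - 240.10 = -204.90
Combination 5 governs: P_u = 315.42 kips.

315.42 kips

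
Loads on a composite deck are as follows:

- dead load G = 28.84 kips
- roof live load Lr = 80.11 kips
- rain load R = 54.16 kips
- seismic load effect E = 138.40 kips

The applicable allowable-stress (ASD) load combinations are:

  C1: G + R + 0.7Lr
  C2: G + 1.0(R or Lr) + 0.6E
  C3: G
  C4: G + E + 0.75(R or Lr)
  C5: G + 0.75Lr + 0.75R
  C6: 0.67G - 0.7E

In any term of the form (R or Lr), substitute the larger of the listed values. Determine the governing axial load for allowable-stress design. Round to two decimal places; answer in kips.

(R or Lr) → Lr = 80.11 kips.
C1: 1.0(28.84) + 1.0(54.16) + 0.7(80.11) = 28.84 + 54.16 + 56.08 = 139.08
C2: 1.0(28.84) + 1.0(80.11) + 0.6(138.40) = 28.84 + 80.11 + 83.04 = 191.99
C3: 1.0(28.84) = 28.84
C4: 1.0(28.84) + 1.0(138.40) + 0.75(80.11) = 28.84 + 138.40 + 60.08 = 227.32
C5: 1.0(28.84) + 0.75(80.11) + 0.75(54.16) = 28.84 + 60.08 + 40.62 = 129.54
C6: 0.67(28.84) - 0.7(138.40) = 19.32 - 96.88 = -77.56
The controlling combination is 4, giving 227.32 kips.

227.32 kips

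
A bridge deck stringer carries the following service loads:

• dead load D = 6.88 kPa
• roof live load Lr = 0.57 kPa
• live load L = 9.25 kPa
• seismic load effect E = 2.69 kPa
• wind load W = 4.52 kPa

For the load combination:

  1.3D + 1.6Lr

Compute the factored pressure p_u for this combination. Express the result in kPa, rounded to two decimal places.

9.86 kPa

1.3(6.88) + 1.6(0.57) = 9.86
p_u = 9.86 kPa.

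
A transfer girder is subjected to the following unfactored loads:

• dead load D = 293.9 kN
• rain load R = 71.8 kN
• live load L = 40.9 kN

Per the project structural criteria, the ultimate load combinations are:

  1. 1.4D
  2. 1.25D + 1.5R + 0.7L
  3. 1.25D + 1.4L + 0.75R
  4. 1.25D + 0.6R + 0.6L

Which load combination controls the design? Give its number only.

Combination 2

1. 1.4(293.9) = 411.46
2. 1.25(293.9) + 1.5(71.8) + 0.7(40.9) = 367.38 + 107.70 + 28.63 = 503.71
3. 1.25(293.9) + 1.4(40.9) + 0.75(71.8) = 367.38 + 57.26 + 53.85 = 478.49
4. 1.25(293.9) + 0.6(71.8) + 0.6(40.9) = 367.38 + 43.08 + 24.54 = 435.00
The largest value is 503.71 kN from combination 2.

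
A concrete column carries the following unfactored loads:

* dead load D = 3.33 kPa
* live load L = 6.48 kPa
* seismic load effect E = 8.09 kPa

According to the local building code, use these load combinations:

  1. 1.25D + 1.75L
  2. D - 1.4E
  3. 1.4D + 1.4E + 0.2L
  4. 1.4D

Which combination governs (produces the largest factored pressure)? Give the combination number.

Combination 3

1. 1.25(3.33) + 1.75(6.48) = 15.50
2. 1.0(3.33) - 1.4(8.09) = -8.00
3. 1.4(3.33) + 1.4(8.09) + 0.2(6.48) = 17.28
4. 1.4(3.33) = 4.66
The largest value is 17.28 kPa from combination 3.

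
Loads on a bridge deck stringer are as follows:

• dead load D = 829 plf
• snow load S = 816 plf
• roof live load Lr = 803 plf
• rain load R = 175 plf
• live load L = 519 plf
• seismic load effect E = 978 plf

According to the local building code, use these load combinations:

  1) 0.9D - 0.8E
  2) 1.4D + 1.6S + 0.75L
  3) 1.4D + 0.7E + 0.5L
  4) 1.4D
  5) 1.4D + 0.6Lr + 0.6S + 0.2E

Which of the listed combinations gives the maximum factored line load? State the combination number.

1) 0.9(829) - 0.8(978) = 746.10 - 782.40 = -36.30
2) 1.4(829) + 1.6(816) + 0.75(519) = 1160.60 + 1305.60 + 389.25 = 2855.45
3) 1.4(829) + 0.7(978) + 0.5(519) = 1160.60 + 684.60 + 259.50 = 2104.70
4) 1.4(829) = 1160.60
5) 1.4(829) + 0.6(803) + 0.6(816) + 0.2(978) = 1160.60 + 481.80 + 489.60 + 195.60 = 2327.60
The largest value is 2855.45 plf from combination 2.

Combination 2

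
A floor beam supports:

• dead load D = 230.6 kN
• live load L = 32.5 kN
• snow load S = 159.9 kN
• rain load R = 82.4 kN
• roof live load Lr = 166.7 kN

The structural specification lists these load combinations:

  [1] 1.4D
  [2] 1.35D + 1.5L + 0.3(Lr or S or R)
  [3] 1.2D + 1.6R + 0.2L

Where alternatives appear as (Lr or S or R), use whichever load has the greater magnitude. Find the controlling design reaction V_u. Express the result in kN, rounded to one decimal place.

(Lr or S or R) → Lr = 166.7 kN.
[1] 1.4(230.6) = 322.8
[2] 1.35(230.6) + 1.5(32.5) + 0.3(166.7) = 410.1
[3] 1.2(230.6) + 1.6(82.4) + 0.2(32.5) = 415.1
Combination 3 governs: V_u = 415.1 kN.

415.1 kN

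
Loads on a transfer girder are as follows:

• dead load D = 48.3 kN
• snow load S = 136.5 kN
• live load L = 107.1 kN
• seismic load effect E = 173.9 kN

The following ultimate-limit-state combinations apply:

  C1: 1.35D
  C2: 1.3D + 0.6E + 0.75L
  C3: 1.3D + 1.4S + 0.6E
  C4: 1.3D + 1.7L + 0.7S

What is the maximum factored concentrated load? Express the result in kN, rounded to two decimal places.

C1: 1.35(48.3) = 65.21
C2: 1.3(48.3) + 0.6(173.9) + 0.75(107.1) = 62.79 + 104.34 + 80.33 = 247.46
C3: 1.3(48.3) + 1.4(136.5) + 0.6(173.9) = 62.79 + 191.10 + 104.34 = 358.23
C4: 1.3(48.3) + 1.7(107.1) + 0.7(136.5) = 62.79 + 182.07 + 95.55 = 340.41
Combination 3 governs: P_u = 358.23 kN.

358.23 kN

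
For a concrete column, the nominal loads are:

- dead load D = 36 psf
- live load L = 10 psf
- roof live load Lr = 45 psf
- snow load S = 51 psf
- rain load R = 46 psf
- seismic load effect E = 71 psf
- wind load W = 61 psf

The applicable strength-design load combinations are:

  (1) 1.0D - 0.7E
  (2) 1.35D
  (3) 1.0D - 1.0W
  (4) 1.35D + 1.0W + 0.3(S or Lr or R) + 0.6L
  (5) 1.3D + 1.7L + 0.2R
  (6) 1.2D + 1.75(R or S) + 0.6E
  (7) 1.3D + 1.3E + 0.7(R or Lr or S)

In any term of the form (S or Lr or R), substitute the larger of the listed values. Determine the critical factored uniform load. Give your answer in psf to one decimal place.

175.1 psf

(S or Lr or R) → S = 51 psf; (R or S) → S = 51 psf; (R or Lr or S) → S = 51 psf.
(1) 1.0(36) - 0.7(71) = 36.0 - 49.7 = -13.7
(2) 1.35(36) = 48.6
(3) 1.0(36) - 1.0(61) = 36.0 - 61.0 = -25.0
(4) 1.35(36) + 1.0(61) + 0.3(51) + 0.6(10) = 48.6 + 61.0 + 15.3 + 6.0 = 130.9
(5) 1.3(36) + 1.7(10) + 0.2(46) = 46.8 + 17.0 + 9.2 = 73.0
(6) 1.2(36) + 1.75(51) + 0.6(71) = 43.2 + 89.3 + 42.6 = 175.1
(7) 1.3(36) + 1.3(71) + 0.7(51) = 46.8 + 92.3 + 35.7 = 174.8
Combination 6 governs: q_u = 175.1 psf.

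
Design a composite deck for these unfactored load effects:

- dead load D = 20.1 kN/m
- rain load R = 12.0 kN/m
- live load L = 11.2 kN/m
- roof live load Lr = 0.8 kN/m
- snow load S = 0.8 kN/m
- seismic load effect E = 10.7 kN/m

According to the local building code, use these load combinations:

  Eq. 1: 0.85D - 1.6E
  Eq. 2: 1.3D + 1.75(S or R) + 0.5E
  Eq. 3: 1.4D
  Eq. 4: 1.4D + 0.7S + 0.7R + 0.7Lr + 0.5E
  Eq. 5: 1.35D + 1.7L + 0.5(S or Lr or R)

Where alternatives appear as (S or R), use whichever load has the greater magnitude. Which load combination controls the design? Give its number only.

(S or R) → R = 12.0 kN/m; (S or Lr or R) → R = 12.0 kN/m.
Eq. 1: 0.85(20.1) - 1.6(10.7) = -0.04
Eq. 2: 1.3(20.1) + 1.75(12.0) + 0.5(10.7) = 26.13 + 21.00 + 5.35 = 52.48
Eq. 3: 1.4(20.1) = 28.14
Eq. 4: 1.4(20.1) + 0.7(0.8) + 0.7(12.0) + 0.7(0.8) + 0.5(10.7) = 28.14 + 0.56 + 8.40 + 0.56 + 5.35 = 43.01
Eq. 5: 1.35(20.1) + 1.7(11.2) + 0.5(12.0) = 27.14 + 19.04 + 6.00 = 52.18
The largest value is 52.48 kN/m from combination 2.

Combination 2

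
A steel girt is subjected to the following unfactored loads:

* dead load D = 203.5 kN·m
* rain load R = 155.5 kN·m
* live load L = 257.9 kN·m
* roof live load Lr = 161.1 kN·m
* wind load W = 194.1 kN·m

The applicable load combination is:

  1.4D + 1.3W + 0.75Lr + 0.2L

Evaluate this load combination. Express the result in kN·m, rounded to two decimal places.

1.4(203.5) + 1.3(194.1) + 0.75(161.1) + 0.2(257.9) = 709.64
M_u = 709.64 kN·m.

709.64 kN·m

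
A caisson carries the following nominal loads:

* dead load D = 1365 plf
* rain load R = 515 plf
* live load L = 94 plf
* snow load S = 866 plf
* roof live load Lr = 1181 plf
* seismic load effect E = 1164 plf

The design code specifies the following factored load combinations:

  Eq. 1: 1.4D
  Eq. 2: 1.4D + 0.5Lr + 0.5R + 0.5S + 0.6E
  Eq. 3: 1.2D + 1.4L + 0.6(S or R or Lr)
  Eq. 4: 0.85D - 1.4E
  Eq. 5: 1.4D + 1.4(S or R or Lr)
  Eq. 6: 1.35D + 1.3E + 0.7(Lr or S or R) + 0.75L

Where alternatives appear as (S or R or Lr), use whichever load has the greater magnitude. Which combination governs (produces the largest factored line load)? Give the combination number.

Combination 6

(S or R or Lr) → Lr = 1181 plf; (Lr or S or R) → Lr = 1181 plf.
Eq. 1: 1.4(1365) = 1911.0
Eq. 2: 1.4(1365) + 0.5(1181) + 0.5(515) + 0.5(866) + 0.6(1164) = 1911.0 + 590.5 + 257.5 + 433.0 + 698.4 = 3890.4
Eq. 3: 1.2(1365) + 1.4(94) + 0.6(1181) = 1638.0 + 131.6 + 708.6 = 2478.2
Eq. 4: 0.85(1365) - 1.4(1164) = -469.4
Eq. 5: 1.4(1365) + 1.4(1181) = 1911.0 + 1653.4 = 3564.4
Eq. 6: 1.35(1365) + 1.3(1164) + 0.7(1181) + 0.75(94) = 1842.8 + 1513.2 + 826.7 + 70.5 = 4253.2
The largest value is 4253.2 plf from combination 6.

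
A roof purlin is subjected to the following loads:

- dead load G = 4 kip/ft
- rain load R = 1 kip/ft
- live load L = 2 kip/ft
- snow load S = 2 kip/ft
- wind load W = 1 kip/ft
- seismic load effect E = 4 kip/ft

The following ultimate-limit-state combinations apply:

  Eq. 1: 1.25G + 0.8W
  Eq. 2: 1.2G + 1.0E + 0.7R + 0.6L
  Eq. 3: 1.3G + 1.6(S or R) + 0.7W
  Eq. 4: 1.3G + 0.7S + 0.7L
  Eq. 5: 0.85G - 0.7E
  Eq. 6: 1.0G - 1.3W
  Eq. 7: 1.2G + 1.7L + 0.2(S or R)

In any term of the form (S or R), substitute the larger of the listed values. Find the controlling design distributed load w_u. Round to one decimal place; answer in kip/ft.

10.7 kip/ft

(S or R) → S = 2 kip/ft.
Eq. 1: 1.25(4) + 0.8(1) = 5.0 + 0.8 = 5.8
Eq. 2: 1.2(4) + 1.0(4) + 0.7(1) + 0.6(2) = 4.8 + 4.0 + 0.7 + 1.2 = 10.7
Eq. 3: 1.3(4) + 1.6(2) + 0.7(1) = 5.2 + 3.2 + 0.7 = 9.1
Eq. 4: 1.3(4) + 0.7(2) + 0.7(2) = 5.2 + 1.4 + 1.4 = 8.0
Eq. 5: 0.85(4) - 0.7(4) = 3.4 - 2.8 = 0.6
Eq. 6: 1.0(4) - 1.3(1) = 4.0 - 1.3 = 2.7
Eq. 7: 1.2(4) + 1.7(2) + 0.2(2) = 4.8 + 3.4 + 0.4 = 8.6
Maximum is from combination 2.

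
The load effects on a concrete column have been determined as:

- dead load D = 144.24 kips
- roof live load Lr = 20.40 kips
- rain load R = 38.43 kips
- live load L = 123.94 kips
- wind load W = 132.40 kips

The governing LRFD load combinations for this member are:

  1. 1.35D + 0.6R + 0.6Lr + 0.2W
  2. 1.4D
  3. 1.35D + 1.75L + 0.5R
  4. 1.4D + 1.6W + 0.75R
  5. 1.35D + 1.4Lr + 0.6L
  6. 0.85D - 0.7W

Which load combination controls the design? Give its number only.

1. 1.35(144.24) + 0.6(38.43) + 0.6(20.40) + 0.2(132.40) = 256.50
2. 1.4(144.24) = 201.94
3. 1.35(144.24) + 1.75(123.94) + 0.5(38.43) = 430.83
4. 1.4(144.24) + 1.6(132.40) + 0.75(38.43) = 442.60
5. 1.35(144.24) + 1.4(20.40) + 0.6(123.94) = 297.65
6. 0.85(144.24) - 0.7(132.40) = 29.92
The largest value is 442.60 kips from combination 4.

Combination 4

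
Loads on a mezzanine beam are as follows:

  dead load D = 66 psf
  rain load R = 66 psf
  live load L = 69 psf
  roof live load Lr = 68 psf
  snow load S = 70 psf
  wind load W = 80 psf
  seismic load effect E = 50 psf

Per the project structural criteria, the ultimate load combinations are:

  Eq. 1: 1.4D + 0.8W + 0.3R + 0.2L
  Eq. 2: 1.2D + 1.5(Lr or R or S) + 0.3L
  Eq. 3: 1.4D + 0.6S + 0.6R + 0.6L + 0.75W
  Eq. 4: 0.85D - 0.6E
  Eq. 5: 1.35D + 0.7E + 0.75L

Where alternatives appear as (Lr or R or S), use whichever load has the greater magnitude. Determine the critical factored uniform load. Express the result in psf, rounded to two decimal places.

275.40 psf

(Lr or R or S) → S = 70 psf.
Eq. 1: 1.4(66) + 0.8(80) + 0.3(66) + 0.2(69) = 92.40 + 64.00 + 19.80 + 13.80 = 190.00
Eq. 2: 1.2(66) + 1.5(70) + 0.3(69) = 79.20 + 105.00 + 20.70 = 204.90
Eq. 3: 1.4(66) + 0.6(70) + 0.6(66) + 0.6(69) + 0.75(80) = 92.40 + 42.00 + 39.60 + 41.40 + 60.00 = 275.40
Eq. 4: 0.85(66) - 0.6(50) = 56.10 - 30.00 = 26.10
Eq. 5: 1.35(66) + 0.7(50) + 0.75(69) = 89.10 + 35.00 + 51.75 = 175.85
Combination 3 governs: q_u = 275.40 psf.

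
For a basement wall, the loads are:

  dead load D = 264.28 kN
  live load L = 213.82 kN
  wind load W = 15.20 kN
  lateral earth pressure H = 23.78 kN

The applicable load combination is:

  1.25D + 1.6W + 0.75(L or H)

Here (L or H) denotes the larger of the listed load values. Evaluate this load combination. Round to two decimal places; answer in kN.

(L or H) → L = 213.82 kN.
1.25(264.28) + 1.6(15.20) + 0.75(213.82) = 330.35 + 24.32 + 160.37 = 515.04
V_u = 515.04 kN.

515.04 kN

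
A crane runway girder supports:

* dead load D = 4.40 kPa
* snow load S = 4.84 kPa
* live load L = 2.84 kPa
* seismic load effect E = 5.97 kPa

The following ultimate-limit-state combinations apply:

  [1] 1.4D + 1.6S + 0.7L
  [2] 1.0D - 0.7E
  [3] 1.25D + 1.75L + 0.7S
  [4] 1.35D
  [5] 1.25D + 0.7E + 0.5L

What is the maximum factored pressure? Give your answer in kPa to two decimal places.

15.89 kPa

[1] 1.4(4.40) + 1.6(4.84) + 0.7(2.84) = 6.16 + 7.74 + 1.99 = 15.89
[2] 1.0(4.40) - 0.7(5.97) = 4.40 - 4.18 = 0.22
[3] 1.25(4.40) + 1.75(2.84) + 0.7(4.84) = 5.50 + 4.97 + 3.39 = 13.86
[4] 1.35(4.40) = 5.94
[5] 1.25(4.40) + 0.7(5.97) + 0.5(2.84) = 5.50 + 4.18 + 1.42 = 11.10
Combination 1 governs: p_u = 15.89 kPa.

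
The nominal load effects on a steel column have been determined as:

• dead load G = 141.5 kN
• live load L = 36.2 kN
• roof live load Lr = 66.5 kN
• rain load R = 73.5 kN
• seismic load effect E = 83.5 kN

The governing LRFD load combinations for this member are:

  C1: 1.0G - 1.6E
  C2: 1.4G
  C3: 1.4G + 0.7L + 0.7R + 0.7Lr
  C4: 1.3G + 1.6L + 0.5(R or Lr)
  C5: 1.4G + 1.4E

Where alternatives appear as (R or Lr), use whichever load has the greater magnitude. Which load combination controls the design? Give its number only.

Combination 3

(R or Lr) → R = 73.5 kN.
C1: 1.0(141.5) - 1.6(83.5) = 7.9
C2: 1.4(141.5) = 198.1
C3: 1.4(141.5) + 0.7(36.2) + 0.7(73.5) + 0.7(66.5) = 321.4
C4: 1.3(141.5) + 1.6(36.2) + 0.5(73.5) = 278.6
C5: 1.4(141.5) + 1.4(83.5) = 315.0
The largest value is 321.4 kN from combination 3.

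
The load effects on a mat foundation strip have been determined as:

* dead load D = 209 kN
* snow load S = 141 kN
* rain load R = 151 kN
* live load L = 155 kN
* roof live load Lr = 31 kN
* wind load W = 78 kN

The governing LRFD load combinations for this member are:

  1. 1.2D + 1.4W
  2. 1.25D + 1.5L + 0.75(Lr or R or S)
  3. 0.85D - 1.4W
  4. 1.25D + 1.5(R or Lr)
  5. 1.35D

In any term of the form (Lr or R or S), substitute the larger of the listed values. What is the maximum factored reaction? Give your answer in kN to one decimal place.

607.0 kN

(Lr or R or S) → R = 151 kN; (R or Lr) → R = 151 kN.
1. 1.2(209) + 1.4(78) = 250.8 + 109.2 = 360.0
2. 1.25(209) + 1.5(155) + 0.75(151) = 607.0
3. 0.85(209) - 1.4(78) = 177.7 - 109.2 = 68.5
4. 1.25(209) + 1.5(151) = 261.3 + 226.5 = 487.8
5. 1.35(209) = 282.2
Maximum is from combination 2.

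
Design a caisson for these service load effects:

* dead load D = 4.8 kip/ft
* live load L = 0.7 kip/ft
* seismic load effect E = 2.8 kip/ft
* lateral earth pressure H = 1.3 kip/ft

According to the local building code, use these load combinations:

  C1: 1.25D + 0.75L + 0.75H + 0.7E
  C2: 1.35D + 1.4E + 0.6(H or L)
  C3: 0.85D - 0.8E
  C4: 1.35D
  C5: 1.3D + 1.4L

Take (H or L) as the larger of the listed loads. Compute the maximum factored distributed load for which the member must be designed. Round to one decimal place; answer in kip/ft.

(H or L) → H = 1.3 kip/ft.
C1: 1.25(4.8) + 0.75(0.7) + 0.75(1.3) + 0.7(2.8) = 9.5
C2: 1.35(4.8) + 1.4(2.8) + 0.6(1.3) = 11.2
C3: 0.85(4.8) - 0.8(2.8) = 1.8
C4: 1.35(4.8) = 6.5
C5: 1.3(4.8) + 1.4(0.7) = 7.2
The controlling combination is 2, giving 11.2 kip/ft.

11.2 kip/ft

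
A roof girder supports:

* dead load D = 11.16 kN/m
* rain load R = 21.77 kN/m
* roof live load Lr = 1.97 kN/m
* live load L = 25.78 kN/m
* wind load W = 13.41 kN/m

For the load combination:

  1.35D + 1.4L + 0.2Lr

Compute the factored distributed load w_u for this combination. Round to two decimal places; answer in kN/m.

1.35(11.16) + 1.4(25.78) + 0.2(1.97) = 15.07 + 36.09 + 0.39 = 51.55
w_u = 51.55 kN/m.

51.55 kN/m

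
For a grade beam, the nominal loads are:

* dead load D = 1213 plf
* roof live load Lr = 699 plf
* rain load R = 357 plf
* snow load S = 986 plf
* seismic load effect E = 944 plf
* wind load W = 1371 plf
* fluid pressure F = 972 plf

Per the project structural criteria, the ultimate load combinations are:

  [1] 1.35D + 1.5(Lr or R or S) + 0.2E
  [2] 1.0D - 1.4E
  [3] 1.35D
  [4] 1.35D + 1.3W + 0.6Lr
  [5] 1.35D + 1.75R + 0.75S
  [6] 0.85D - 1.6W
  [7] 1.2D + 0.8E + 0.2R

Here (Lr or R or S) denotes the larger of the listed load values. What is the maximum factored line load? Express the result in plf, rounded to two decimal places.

3839.25 plf

(Lr or R or S) → S = 986 plf.
[1] 1.35(1213) + 1.5(986) + 0.2(944) = 3305.35
[2] 1.0(1213) - 1.4(944) = -108.60
[3] 1.35(1213) = 1637.55
[4] 1.35(1213) + 1.3(1371) + 0.6(699) = 3839.25
[5] 1.35(1213) + 1.75(357) + 0.75(986) = 3001.80
[6] 0.85(1213) - 1.6(1371) = -1162.55
[7] 1.2(1213) + 0.8(944) + 0.2(357) = 2282.20
Combination 4 governs: w_u = 3839.25 plf.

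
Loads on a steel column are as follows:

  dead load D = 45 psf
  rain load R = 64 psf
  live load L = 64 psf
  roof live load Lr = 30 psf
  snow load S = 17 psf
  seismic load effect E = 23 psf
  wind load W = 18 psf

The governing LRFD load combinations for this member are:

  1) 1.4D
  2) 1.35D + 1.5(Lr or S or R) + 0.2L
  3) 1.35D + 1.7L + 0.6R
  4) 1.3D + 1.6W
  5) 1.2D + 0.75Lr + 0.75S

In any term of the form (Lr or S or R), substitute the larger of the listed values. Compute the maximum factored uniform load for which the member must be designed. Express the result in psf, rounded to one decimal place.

(Lr or S or R) → R = 64 psf.
1) 1.4(45) = 63.0
2) 1.35(45) + 1.5(64) + 0.2(64) = 169.6
3) 1.35(45) + 1.7(64) + 0.6(64) = 208.0
4) 1.3(45) + 1.6(18) = 87.3
5) 1.2(45) + 0.75(30) + 0.75(17) = 89.3
Maximum is from combination 3.

208.0 psf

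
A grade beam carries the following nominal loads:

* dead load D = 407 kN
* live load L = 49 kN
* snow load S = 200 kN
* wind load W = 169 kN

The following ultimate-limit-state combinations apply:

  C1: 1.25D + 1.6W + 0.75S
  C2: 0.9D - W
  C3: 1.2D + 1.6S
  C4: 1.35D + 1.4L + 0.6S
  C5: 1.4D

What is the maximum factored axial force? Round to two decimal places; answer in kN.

C1: 1.25(407) + 1.6(169) + 0.75(200) = 508.75 + 270.40 + 150.00 = 929.15
C2: 0.9(407) - 1.0(169) = 366.30 - 169.00 = 197.30
C3: 1.2(407) + 1.6(200) = 488.40 + 320.00 = 808.40
C4: 1.35(407) + 1.4(49) + 0.6(200) = 549.45 + 68.60 + 120.00 = 738.05
C5: 1.4(407) = 569.80
The controlling combination is 1, giving 929.15 kN.

929.15 kN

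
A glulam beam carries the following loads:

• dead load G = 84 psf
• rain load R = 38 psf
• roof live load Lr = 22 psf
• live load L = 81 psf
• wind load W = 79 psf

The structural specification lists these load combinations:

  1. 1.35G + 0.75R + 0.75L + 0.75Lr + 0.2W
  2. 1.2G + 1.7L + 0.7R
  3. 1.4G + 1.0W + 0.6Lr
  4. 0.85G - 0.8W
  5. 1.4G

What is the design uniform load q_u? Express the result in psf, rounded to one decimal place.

1. 1.35(84) + 0.75(38) + 0.75(81) + 0.75(22) + 0.2(79) = 113.4 + 28.5 + 60.8 + 16.5 + 15.8 = 235.0
2. 1.2(84) + 1.7(81) + 0.7(38) = 100.8 + 137.7 + 26.6 = 265.1
3. 1.4(84) + 1.0(79) + 0.6(22) = 117.6 + 79.0 + 13.2 = 209.8
4. 0.85(84) - 0.8(79) = 71.4 - 63.2 = 8.2
5. 1.4(84) = 117.6
Combination 2 governs: q_u = 265.1 psf.

265.1 psf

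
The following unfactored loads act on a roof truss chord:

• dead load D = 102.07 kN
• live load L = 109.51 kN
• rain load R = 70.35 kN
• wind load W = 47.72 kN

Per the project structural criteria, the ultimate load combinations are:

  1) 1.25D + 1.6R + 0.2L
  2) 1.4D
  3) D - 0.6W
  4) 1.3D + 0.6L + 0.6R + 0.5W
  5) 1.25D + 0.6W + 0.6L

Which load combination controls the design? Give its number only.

Combination 4

1) 1.25(102.07) + 1.6(70.35) + 0.2(109.51) = 127.59 + 112.56 + 21.90 = 262.05
2) 1.4(102.07) = 142.90
3) 1.0(102.07) - 0.6(47.72) = 102.07 - 28.63 = 73.44
4) 1.3(102.07) + 0.6(109.51) + 0.6(70.35) + 0.5(47.72) = 132.69 + 65.71 + 42.21 + 23.86 = 264.47
5) 1.25(102.07) + 0.6(47.72) + 0.6(109.51) = 127.59 + 28.63 + 65.71 = 221.93
The largest value is 264.47 kN from combination 4.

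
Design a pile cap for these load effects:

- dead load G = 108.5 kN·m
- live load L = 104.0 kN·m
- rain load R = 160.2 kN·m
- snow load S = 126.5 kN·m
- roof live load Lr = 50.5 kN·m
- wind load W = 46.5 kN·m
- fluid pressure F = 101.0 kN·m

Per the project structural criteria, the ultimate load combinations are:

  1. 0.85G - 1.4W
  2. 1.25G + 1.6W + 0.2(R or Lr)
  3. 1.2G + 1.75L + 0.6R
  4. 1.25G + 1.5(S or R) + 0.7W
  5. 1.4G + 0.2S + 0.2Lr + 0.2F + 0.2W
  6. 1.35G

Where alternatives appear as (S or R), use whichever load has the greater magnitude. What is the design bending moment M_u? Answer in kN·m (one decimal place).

408.5 kN·m

(R or Lr) → R = 160.2 kN·m; (S or R) → R = 160.2 kN·m.
1. 0.85(108.5) - 1.4(46.5) = 92.2 - 65.1 = 27.1
2. 1.25(108.5) + 1.6(46.5) + 0.2(160.2) = 242.1
3. 1.2(108.5) + 1.75(104.0) + 0.6(160.2) = 130.2 + 182.0 + 96.1 = 408.3
4. 1.25(108.5) + 1.5(160.2) + 0.7(46.5) = 135.6 + 240.3 + 32.6 = 408.5
5. 1.4(108.5) + 0.2(126.5) + 0.2(50.5) + 0.2(101.0) + 0.2(46.5) = 151.9 + 25.3 + 10.1 + 20.2 + 9.3 = 216.8
6. 1.35(108.5) = 146.5
The controlling combination is 4, giving 408.5 kN·m.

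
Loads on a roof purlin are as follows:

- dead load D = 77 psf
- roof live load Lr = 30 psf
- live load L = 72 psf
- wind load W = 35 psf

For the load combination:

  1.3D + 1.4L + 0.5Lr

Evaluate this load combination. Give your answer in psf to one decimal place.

215.9 psf

1.3(77) + 1.4(72) + 0.5(30) = 100.1 + 100.8 + 15.0 = 215.9
q_u = 215.9 psf.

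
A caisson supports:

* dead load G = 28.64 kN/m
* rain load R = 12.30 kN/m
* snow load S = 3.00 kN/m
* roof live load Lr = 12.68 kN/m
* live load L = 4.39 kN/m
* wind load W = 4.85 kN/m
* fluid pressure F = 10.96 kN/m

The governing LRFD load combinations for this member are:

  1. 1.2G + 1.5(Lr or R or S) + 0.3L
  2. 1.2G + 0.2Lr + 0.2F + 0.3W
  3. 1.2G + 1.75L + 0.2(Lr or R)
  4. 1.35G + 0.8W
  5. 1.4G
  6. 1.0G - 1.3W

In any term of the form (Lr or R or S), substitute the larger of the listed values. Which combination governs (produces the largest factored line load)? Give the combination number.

(Lr or R or S) → Lr = 12.68 kN/m; (Lr or R) → Lr = 12.68 kN/m.
1. 1.2(28.64) + 1.5(12.68) + 0.3(4.39) = 54.71
2. 1.2(28.64) + 0.2(12.68) + 0.2(10.96) + 0.3(4.85) = 40.55
3. 1.2(28.64) + 1.75(4.39) + 0.2(12.68) = 44.59
4. 1.35(28.64) + 0.8(4.85) = 42.54
5. 1.4(28.64) = 40.10
6. 1.0(28.64) - 1.3(4.85) = 22.34
The largest value is 54.71 kN/m from combination 1.

Combination 1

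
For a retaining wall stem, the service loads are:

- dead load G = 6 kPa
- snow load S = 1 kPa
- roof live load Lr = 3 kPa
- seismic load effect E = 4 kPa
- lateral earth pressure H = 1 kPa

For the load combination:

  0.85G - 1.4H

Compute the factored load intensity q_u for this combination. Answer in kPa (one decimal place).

0.85(6) - 1.4(1) = 3.7
q_u = 3.7 kPa.

3.7 kPa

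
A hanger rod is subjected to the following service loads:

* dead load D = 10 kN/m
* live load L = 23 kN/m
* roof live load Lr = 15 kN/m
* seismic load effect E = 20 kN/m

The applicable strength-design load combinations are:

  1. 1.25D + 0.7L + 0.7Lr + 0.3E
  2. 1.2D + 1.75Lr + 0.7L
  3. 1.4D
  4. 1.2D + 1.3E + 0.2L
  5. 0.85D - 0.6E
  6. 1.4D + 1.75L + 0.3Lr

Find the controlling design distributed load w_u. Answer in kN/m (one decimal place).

1. 1.25(10) + 0.7(23) + 0.7(15) + 0.3(20) = 12.5 + 16.1 + 10.5 + 6.0 = 45.1
2. 1.2(10) + 1.75(15) + 0.7(23) = 12.0 + 26.3 + 16.1 = 54.4
3. 1.4(10) = 14.0
4. 1.2(10) + 1.3(20) + 0.2(23) = 12.0 + 26.0 + 4.6 = 42.6
5. 0.85(10) - 0.6(20) = 8.5 - 12.0 = -3.5
6. 1.4(10) + 1.75(23) + 0.3(15) = 14.0 + 40.3 + 4.5 = 58.8
Combination 6 governs: w_u = 58.8 kN/m.

58.8 kN/m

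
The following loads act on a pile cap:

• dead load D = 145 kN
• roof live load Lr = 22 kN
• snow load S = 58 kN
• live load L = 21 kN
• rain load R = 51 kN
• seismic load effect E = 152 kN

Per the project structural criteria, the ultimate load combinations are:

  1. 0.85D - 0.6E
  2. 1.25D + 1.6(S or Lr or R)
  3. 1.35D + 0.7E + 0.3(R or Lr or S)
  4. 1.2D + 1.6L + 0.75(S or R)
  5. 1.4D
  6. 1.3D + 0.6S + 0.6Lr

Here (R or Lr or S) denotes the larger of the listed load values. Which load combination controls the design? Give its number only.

(S or Lr or R) → S = 58 kN; (R or Lr or S) → S = 58 kN; (S or R) → S = 58 kN.
1. 0.85(145) - 0.6(152) = 123.3 - 91.2 = 32.1
2. 1.25(145) + 1.6(58) = 181.3 + 92.8 = 274.1
3. 1.35(145) + 0.7(152) + 0.3(58) = 195.8 + 106.4 + 17.4 = 319.6
4. 1.2(145) + 1.6(21) + 0.75(58) = 174.0 + 33.6 + 43.5 = 251.1
5. 1.4(145) = 203.0
6. 1.3(145) + 0.6(58) + 0.6(22) = 188.5 + 34.8 + 13.2 = 236.5
The largest value is 319.6 kN from combination 3.

Combination 3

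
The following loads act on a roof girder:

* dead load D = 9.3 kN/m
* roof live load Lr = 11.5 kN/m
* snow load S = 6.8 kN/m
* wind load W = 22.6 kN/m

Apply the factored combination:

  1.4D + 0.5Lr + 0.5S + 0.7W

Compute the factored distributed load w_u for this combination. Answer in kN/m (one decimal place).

38.0 kN/m

1.4(9.3) + 0.5(11.5) + 0.5(6.8) + 0.7(22.6) = 13.0 + 5.8 + 3.4 + 15.8 = 38.0
w_u = 38.0 kN/m.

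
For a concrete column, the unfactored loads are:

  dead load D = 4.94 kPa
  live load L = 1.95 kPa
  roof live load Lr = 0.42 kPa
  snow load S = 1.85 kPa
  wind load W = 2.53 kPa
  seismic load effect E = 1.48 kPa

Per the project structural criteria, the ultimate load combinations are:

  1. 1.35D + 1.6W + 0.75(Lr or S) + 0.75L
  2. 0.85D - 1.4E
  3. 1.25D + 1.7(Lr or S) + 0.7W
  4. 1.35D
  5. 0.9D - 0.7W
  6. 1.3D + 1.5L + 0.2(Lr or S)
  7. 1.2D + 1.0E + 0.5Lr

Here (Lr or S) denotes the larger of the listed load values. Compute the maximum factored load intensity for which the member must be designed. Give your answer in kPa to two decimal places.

(Lr or S) → S = 1.85 kPa.
1. 1.35(4.94) + 1.6(2.53) + 0.75(1.85) + 0.75(1.95) = 6.67 + 4.05 + 1.39 + 1.46 = 13.57
2. 0.85(4.94) - 1.4(1.48) = 4.20 - 2.07 = 2.13
3. 1.25(4.94) + 1.7(1.85) + 0.7(2.53) = 11.09
4. 1.35(4.94) = 6.67
5. 0.9(4.94) - 0.7(2.53) = 4.45 - 1.77 = 2.68
6. 1.3(4.94) + 1.5(1.95) + 0.2(1.85) = 6.42 + 2.93 + 0.37 = 9.72
7. 1.2(4.94) + 1.0(1.48) + 0.5(0.42) = 5.93 + 1.48 + 0.21 = 7.62
Maximum is from combination 1.

13.57 kPa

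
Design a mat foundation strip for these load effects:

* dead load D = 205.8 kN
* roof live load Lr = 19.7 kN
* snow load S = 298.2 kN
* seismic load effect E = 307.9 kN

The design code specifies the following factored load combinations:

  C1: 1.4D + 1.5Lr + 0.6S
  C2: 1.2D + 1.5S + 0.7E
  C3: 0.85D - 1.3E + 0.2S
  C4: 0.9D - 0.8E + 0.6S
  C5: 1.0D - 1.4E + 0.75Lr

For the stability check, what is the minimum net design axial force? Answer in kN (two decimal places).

C1: 1.4(205.8) + 1.5(19.7) + 0.6(298.2) = 288.12 + 29.55 + 178.92 = 496.59
C2: 1.2(205.8) + 1.5(298.2) + 0.7(307.9) = 246.96 + 447.30 + 215.53 = 909.79
C3: 0.85(205.8) - 1.3(307.9) + 0.2(298.2) = 174.93 - 400.27 + 59.64 = -165.70
C4: 0.9(205.8) - 0.8(307.9) + 0.6(298.2) = 185.22 - 246.32 + 178.92 = 117.82
C5: 1.0(205.8) - 1.4(307.9) + 0.75(19.7) = -210.49
Combination 5 gives the minimum: -210.49 kN.

-210.49 kN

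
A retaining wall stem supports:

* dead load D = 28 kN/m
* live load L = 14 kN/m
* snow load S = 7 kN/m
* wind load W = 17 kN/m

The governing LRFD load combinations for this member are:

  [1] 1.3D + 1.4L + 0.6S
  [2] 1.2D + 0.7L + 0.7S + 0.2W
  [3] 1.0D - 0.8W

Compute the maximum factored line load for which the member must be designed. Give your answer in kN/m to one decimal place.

[1] 1.3(28) + 1.4(14) + 0.6(7) = 36.4 + 19.6 + 4.2 = 60.2
[2] 1.2(28) + 0.7(14) + 0.7(7) + 0.2(17) = 33.6 + 9.8 + 4.9 + 3.4 = 51.7
[3] 1.0(28) - 0.8(17) = 28.0 - 13.6 = 14.4
Combination 1 governs: w_u = 60.2 kN/m.

60.2 kN/m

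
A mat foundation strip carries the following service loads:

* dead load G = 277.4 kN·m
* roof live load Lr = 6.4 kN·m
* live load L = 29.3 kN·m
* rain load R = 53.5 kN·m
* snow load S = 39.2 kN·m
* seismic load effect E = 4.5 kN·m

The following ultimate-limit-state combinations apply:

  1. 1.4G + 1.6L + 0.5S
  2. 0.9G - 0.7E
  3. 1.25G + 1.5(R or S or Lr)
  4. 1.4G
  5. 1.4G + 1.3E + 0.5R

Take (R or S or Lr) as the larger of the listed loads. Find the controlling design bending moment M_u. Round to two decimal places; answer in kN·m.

454.84 kN·m

(R or S or Lr) → R = 53.5 kN·m.
1. 1.4(277.4) + 1.6(29.3) + 0.5(39.2) = 388.36 + 46.88 + 19.60 = 454.84
2. 0.9(277.4) - 0.7(4.5) = 249.66 - 3.15 = 246.51
3. 1.25(277.4) + 1.5(53.5) = 346.75 + 80.25 = 427.00
4. 1.4(277.4) = 388.36
5. 1.4(277.4) + 1.3(4.5) + 0.5(53.5) = 388.36 + 5.85 + 26.75 = 420.96
Maximum is from combination 1.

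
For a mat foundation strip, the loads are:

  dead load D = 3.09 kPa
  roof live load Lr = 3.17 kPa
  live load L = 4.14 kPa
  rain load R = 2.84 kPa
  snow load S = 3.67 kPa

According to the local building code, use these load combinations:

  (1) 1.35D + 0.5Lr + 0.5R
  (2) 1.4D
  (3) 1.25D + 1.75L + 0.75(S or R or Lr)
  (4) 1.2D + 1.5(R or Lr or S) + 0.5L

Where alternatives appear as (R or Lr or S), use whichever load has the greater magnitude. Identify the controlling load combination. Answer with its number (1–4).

(S or R or Lr) → S = 3.67 kPa; (R or Lr or S) → S = 3.67 kPa.
(1) 1.35(3.09) + 0.5(3.17) + 0.5(2.84) = 7.18
(2) 1.4(3.09) = 4.33
(3) 1.25(3.09) + 1.75(4.14) + 0.75(3.67) = 13.86
(4) 1.2(3.09) + 1.5(3.67) + 0.5(4.14) = 11.28
The largest value is 13.86 kPa from combination 3.

Combination 3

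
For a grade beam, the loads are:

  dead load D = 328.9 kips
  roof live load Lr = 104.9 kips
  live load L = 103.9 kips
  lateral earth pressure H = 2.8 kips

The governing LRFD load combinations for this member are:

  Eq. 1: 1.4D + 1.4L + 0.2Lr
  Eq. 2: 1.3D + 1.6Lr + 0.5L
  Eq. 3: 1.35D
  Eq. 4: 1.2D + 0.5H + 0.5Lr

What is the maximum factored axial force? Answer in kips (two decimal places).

647.36 kips

Eq. 1: 1.4(328.9) + 1.4(103.9) + 0.2(104.9) = 460.46 + 145.46 + 20.98 = 626.90
Eq. 2: 1.3(328.9) + 1.6(104.9) + 0.5(103.9) = 427.57 + 167.84 + 51.95 = 647.36
Eq. 3: 1.35(328.9) = 444.02
Eq. 4: 1.2(328.9) + 0.5(2.8) + 0.5(104.9) = 394.68 + 1.40 + 52.45 = 448.53
The controlling combination is 2, giving 647.36 kips.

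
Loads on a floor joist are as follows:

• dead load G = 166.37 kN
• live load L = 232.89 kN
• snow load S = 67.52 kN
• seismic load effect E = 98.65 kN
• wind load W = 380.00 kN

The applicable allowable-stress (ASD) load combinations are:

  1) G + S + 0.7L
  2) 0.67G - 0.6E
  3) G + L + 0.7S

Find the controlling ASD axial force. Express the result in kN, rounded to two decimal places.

446.52 kN

1) 1.0(166.37) + 1.0(67.52) + 0.7(232.89) = 396.91
2) 0.67(166.37) - 0.6(98.65) = 52.28
3) 1.0(166.37) + 1.0(232.89) + 0.7(67.52) = 446.52
The controlling combination is 3, giving 446.52 kN.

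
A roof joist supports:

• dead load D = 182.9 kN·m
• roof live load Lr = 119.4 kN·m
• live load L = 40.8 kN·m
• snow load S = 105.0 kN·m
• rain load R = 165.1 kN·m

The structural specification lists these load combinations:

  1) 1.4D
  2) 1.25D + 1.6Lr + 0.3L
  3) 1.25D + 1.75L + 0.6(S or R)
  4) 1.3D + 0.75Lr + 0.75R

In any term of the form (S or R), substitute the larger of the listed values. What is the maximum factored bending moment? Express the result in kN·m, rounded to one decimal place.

451.1 kN·m

(S or R) → R = 165.1 kN·m.
1) 1.4(182.9) = 256.1
2) 1.25(182.9) + 1.6(119.4) + 0.3(40.8) = 431.9
3) 1.25(182.9) + 1.75(40.8) + 0.6(165.1) = 228.6 + 71.4 + 99.1 = 399.1
4) 1.3(182.9) + 0.75(119.4) + 0.75(165.1) = 451.1
Combination 4 governs: M_u = 451.1 kN·m.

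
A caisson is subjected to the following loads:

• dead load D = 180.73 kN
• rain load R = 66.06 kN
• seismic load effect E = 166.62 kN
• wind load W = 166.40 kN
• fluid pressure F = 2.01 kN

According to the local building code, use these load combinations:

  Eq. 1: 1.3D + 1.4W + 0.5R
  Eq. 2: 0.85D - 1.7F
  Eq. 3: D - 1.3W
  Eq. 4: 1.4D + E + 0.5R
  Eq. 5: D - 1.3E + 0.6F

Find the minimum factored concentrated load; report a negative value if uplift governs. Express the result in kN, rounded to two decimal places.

-35.59 kN

Eq. 1: 1.3(180.73) + 1.4(166.40) + 0.5(66.06) = 234.95 + 232.96 + 33.03 = 500.94
Eq. 2: 0.85(180.73) - 1.7(2.01) = 153.62 - 3.42 = 150.20
Eq. 3: 1.0(180.73) - 1.3(166.40) = 180.73 - 216.32 = -35.59
Eq. 4: 1.4(180.73) + 1.0(166.62) + 0.5(66.06) = 253.02 + 166.62 + 33.03 = 452.67
Eq. 5: 1.0(180.73) - 1.3(166.62) + 0.6(2.01) = 180.73 - 216.61 + 1.21 = -34.67
Combination 3 gives the minimum: -35.59 kN.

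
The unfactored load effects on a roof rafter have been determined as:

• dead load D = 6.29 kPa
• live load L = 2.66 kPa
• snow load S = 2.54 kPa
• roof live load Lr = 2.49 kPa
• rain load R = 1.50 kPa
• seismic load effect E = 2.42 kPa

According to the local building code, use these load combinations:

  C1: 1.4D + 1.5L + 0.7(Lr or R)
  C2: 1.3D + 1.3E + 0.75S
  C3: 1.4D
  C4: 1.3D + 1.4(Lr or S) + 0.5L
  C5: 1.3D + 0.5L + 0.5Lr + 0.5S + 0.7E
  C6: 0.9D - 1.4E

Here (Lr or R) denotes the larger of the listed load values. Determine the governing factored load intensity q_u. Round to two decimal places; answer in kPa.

(Lr or R) → Lr = 2.49 kPa; (Lr or S) → S = 2.54 kPa.
C1: 1.4(6.29) + 1.5(2.66) + 0.7(2.49) = 8.81 + 3.99 + 1.74 = 14.54
C2: 1.3(6.29) + 1.3(2.42) + 0.75(2.54) = 13.23
C3: 1.4(6.29) = 8.81
C4: 1.3(6.29) + 1.4(2.54) + 0.5(2.66) = 13.06
C5: 1.3(6.29) + 0.5(2.66) + 0.5(2.49) + 0.5(2.54) + 0.7(2.42) = 8.18 + 1.33 + 1.25 + 1.27 + 1.69 = 13.72
C6: 0.9(6.29) - 1.4(2.42) = 5.66 - 3.39 = 2.27
The controlling combination is 1, giving 14.54 kPa.

14.54 kPa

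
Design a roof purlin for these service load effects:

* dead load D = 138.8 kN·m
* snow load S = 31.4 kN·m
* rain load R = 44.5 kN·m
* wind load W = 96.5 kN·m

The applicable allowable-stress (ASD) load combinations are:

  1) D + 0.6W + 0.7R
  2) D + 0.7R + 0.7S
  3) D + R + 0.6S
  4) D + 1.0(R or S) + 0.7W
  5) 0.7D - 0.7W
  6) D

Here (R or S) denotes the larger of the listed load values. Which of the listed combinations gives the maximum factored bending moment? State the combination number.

(R or S) → R = 44.5 kN·m.
1) 1.0(138.8) + 0.6(96.5) + 0.7(44.5) = 138.8 + 57.9 + 31.2 = 227.9
2) 1.0(138.8) + 0.7(44.5) + 0.7(31.4) = 191.9
3) 1.0(138.8) + 1.0(44.5) + 0.6(31.4) = 138.8 + 44.5 + 18.8 = 202.1
4) 1.0(138.8) + 1.0(44.5) + 0.7(96.5) = 138.8 + 44.5 + 67.6 = 250.9
5) 0.7(138.8) - 0.7(96.5) = 97.2 - 67.6 = 29.6
6) 1.0(138.8) = 138.8
The largest value is 250.9 kN·m from combination 4.

Combination 4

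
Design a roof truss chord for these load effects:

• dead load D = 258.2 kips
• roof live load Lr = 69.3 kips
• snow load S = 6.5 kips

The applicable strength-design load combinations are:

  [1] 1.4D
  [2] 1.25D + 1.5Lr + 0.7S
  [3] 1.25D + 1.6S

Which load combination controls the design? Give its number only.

Combination 2

[1] 1.4(258.2) = 361.5
[2] 1.25(258.2) + 1.5(69.3) + 0.7(6.5) = 431.3
[3] 1.25(258.2) + 1.6(6.5) = 333.2
The largest value is 431.3 kips from combination 2.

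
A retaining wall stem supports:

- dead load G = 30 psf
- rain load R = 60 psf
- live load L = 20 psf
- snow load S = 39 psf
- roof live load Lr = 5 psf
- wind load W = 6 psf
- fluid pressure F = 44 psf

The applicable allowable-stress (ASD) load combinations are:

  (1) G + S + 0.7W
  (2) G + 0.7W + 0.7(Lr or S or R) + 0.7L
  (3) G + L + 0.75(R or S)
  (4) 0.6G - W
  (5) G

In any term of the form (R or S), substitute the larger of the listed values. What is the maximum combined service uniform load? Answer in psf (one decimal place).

(Lr or S or R) → R = 60 psf; (R or S) → R = 60 psf.
(1) 1.0(30) + 1.0(39) + 0.7(6) = 30.0 + 39.0 + 4.2 = 73.2
(2) 1.0(30) + 0.7(6) + 0.7(60) + 0.7(20) = 30.0 + 4.2 + 42.0 + 14.0 = 90.2
(3) 1.0(30) + 1.0(20) + 0.75(60) = 30.0 + 20.0 + 45.0 = 95.0
(4) 0.6(30) - 1.0(6) = 18.0 - 6.0 = 12.0
(5) 1.0(30) = 30.0
Combination 3 governs: q = 95.0 psf.

95.0 psf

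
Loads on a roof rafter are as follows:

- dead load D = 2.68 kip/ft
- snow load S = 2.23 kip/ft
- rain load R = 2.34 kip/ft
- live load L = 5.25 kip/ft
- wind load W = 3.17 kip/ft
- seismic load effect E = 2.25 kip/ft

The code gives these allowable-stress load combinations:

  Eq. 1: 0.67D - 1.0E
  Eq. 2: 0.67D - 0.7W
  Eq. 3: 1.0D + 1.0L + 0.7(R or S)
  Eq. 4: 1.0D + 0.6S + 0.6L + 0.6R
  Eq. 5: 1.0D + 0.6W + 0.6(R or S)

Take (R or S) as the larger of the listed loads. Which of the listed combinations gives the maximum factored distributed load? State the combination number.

(R or S) → R = 2.34 kip/ft.
Eq. 1: 0.67(2.68) - 1.0(2.25) = 1.80 - 2.25 = -0.45
Eq. 2: 0.67(2.68) - 0.7(3.17) = 1.80 - 2.22 = -0.42
Eq. 3: 1.0(2.68) + 1.0(5.25) + 0.7(2.34) = 2.68 + 5.25 + 1.64 = 9.57
Eq. 4: 1.0(2.68) + 0.6(2.23) + 0.6(5.25) + 0.6(2.34) = 2.68 + 1.34 + 3.15 + 1.40 = 8.57
Eq. 5: 1.0(2.68) + 0.6(3.17) + 0.6(2.34) = 5.99
The largest value is 9.57 kip/ft from combination 3.

Combination 3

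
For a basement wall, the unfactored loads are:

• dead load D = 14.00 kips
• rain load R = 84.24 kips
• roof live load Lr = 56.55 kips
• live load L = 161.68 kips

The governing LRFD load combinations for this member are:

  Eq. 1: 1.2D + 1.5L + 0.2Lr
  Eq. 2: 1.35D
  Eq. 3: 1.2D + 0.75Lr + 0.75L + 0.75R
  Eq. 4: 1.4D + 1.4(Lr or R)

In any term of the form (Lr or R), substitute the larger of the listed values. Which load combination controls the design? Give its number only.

Combination 1

(Lr or R) → R = 84.24 kips.
Eq. 1: 1.2(14.00) + 1.5(161.68) + 0.2(56.55) = 16.80 + 242.52 + 11.31 = 270.63
Eq. 2: 1.35(14.00) = 18.90
Eq. 3: 1.2(14.00) + 0.75(56.55) + 0.75(161.68) + 0.75(84.24) = 16.80 + 42.41 + 121.26 + 63.18 = 243.65
Eq. 4: 1.4(14.00) + 1.4(84.24) = 19.60 + 117.94 = 137.54
The largest value is 270.63 kips from combination 1.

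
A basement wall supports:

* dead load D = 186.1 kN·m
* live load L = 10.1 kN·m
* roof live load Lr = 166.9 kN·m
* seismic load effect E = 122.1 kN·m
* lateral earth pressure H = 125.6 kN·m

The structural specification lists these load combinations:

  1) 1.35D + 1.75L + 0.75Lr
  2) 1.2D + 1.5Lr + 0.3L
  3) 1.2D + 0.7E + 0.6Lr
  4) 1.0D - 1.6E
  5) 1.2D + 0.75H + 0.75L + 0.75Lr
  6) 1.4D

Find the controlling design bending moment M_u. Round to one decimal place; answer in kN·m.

1) 1.35(186.1) + 1.75(10.1) + 0.75(166.9) = 251.2 + 17.7 + 125.2 = 394.1
2) 1.2(186.1) + 1.5(166.9) + 0.3(10.1) = 223.3 + 250.4 + 3.0 = 476.7
3) 1.2(186.1) + 0.7(122.1) + 0.6(166.9) = 223.3 + 85.5 + 100.1 = 408.9
4) 1.0(186.1) - 1.6(122.1) = 186.1 - 195.4 = -9.3
5) 1.2(186.1) + 0.75(125.6) + 0.75(10.1) + 0.75(166.9) = 223.3 + 94.2 + 7.6 + 125.2 = 450.3
6) 1.4(186.1) = 260.5
The controlling combination is 2, giving 476.7 kN·m.

476.7 kN·m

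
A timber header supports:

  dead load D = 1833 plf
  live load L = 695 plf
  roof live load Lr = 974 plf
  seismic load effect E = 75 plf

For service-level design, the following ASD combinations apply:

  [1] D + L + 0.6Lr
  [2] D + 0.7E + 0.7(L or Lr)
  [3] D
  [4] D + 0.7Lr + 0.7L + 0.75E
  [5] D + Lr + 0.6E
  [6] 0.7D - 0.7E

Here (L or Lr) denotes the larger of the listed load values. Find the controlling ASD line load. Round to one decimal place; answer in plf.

3112.4 plf

(L or Lr) → Lr = 974 plf.
[1] 1.0(1833) + 1.0(695) + 0.6(974) = 3112.4
[2] 1.0(1833) + 0.7(75) + 0.7(974) = 2567.3
[3] 1.0(1833) = 1833.0
[4] 1.0(1833) + 0.7(974) + 0.7(695) + 0.75(75) = 3057.6
[5] 1.0(1833) + 1.0(974) + 0.6(75) = 2852.0
[6] 0.7(1833) - 0.7(75) = 1230.6
The controlling combination is 1, giving 3112.4 plf.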